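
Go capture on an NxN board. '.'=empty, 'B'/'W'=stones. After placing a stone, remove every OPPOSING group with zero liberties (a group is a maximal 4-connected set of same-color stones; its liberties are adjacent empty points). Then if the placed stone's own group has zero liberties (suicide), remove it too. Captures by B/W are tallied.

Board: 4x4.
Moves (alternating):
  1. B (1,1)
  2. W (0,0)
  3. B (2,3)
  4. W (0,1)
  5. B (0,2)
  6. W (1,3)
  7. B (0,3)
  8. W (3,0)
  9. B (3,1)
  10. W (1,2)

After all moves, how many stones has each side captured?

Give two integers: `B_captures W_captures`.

Answer: 0 2

Derivation:
Move 1: B@(1,1) -> caps B=0 W=0
Move 2: W@(0,0) -> caps B=0 W=0
Move 3: B@(2,3) -> caps B=0 W=0
Move 4: W@(0,1) -> caps B=0 W=0
Move 5: B@(0,2) -> caps B=0 W=0
Move 6: W@(1,3) -> caps B=0 W=0
Move 7: B@(0,3) -> caps B=0 W=0
Move 8: W@(3,0) -> caps B=0 W=0
Move 9: B@(3,1) -> caps B=0 W=0
Move 10: W@(1,2) -> caps B=0 W=2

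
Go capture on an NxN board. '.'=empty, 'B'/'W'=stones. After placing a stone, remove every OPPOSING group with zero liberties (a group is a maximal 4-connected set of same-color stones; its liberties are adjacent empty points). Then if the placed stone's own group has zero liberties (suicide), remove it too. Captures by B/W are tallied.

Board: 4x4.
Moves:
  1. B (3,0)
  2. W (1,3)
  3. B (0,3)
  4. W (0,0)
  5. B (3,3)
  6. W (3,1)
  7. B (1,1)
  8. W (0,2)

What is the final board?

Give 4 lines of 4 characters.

Answer: W.W.
.B.W
....
BW.B

Derivation:
Move 1: B@(3,0) -> caps B=0 W=0
Move 2: W@(1,3) -> caps B=0 W=0
Move 3: B@(0,3) -> caps B=0 W=0
Move 4: W@(0,0) -> caps B=0 W=0
Move 5: B@(3,3) -> caps B=0 W=0
Move 6: W@(3,1) -> caps B=0 W=0
Move 7: B@(1,1) -> caps B=0 W=0
Move 8: W@(0,2) -> caps B=0 W=1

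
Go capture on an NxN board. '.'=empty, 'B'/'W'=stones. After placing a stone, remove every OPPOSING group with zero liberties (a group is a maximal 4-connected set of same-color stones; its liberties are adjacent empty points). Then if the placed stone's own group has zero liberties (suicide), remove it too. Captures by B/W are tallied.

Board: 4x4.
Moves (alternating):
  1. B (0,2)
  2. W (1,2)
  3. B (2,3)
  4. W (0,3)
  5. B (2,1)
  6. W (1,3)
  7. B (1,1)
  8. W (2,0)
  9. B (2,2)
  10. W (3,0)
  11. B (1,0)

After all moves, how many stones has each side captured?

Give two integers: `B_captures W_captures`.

Answer: 3 0

Derivation:
Move 1: B@(0,2) -> caps B=0 W=0
Move 2: W@(1,2) -> caps B=0 W=0
Move 3: B@(2,3) -> caps B=0 W=0
Move 4: W@(0,3) -> caps B=0 W=0
Move 5: B@(2,1) -> caps B=0 W=0
Move 6: W@(1,3) -> caps B=0 W=0
Move 7: B@(1,1) -> caps B=0 W=0
Move 8: W@(2,0) -> caps B=0 W=0
Move 9: B@(2,2) -> caps B=3 W=0
Move 10: W@(3,0) -> caps B=3 W=0
Move 11: B@(1,0) -> caps B=3 W=0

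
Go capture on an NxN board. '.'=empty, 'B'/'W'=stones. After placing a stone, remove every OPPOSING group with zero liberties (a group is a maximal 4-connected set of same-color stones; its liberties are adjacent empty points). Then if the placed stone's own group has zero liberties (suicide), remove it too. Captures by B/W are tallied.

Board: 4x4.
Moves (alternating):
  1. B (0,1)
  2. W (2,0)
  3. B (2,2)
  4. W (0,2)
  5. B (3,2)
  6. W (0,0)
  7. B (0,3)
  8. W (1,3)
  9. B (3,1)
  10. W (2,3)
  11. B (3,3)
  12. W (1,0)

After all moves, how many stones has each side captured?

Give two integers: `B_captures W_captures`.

Answer: 0 1

Derivation:
Move 1: B@(0,1) -> caps B=0 W=0
Move 2: W@(2,0) -> caps B=0 W=0
Move 3: B@(2,2) -> caps B=0 W=0
Move 4: W@(0,2) -> caps B=0 W=0
Move 5: B@(3,2) -> caps B=0 W=0
Move 6: W@(0,0) -> caps B=0 W=0
Move 7: B@(0,3) -> caps B=0 W=0
Move 8: W@(1,3) -> caps B=0 W=1
Move 9: B@(3,1) -> caps B=0 W=1
Move 10: W@(2,3) -> caps B=0 W=1
Move 11: B@(3,3) -> caps B=0 W=1
Move 12: W@(1,0) -> caps B=0 W=1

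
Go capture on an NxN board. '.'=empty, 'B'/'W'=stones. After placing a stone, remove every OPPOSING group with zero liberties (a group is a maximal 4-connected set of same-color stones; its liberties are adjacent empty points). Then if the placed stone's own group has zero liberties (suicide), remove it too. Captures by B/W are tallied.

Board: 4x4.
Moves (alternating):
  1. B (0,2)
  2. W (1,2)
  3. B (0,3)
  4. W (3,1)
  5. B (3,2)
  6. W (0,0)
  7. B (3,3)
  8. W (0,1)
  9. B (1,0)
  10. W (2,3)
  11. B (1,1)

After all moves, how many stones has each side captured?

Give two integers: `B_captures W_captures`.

Answer: 2 0

Derivation:
Move 1: B@(0,2) -> caps B=0 W=0
Move 2: W@(1,2) -> caps B=0 W=0
Move 3: B@(0,3) -> caps B=0 W=0
Move 4: W@(3,1) -> caps B=0 W=0
Move 5: B@(3,2) -> caps B=0 W=0
Move 6: W@(0,0) -> caps B=0 W=0
Move 7: B@(3,3) -> caps B=0 W=0
Move 8: W@(0,1) -> caps B=0 W=0
Move 9: B@(1,0) -> caps B=0 W=0
Move 10: W@(2,3) -> caps B=0 W=0
Move 11: B@(1,1) -> caps B=2 W=0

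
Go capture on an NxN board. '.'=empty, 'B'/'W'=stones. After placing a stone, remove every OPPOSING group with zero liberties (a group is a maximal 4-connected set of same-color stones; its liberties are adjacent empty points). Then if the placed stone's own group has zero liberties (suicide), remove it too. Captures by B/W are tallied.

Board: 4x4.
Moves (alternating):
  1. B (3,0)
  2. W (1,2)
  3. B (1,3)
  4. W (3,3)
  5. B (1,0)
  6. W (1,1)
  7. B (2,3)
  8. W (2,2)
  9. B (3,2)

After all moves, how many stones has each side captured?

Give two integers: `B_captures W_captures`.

Answer: 1 0

Derivation:
Move 1: B@(3,0) -> caps B=0 W=0
Move 2: W@(1,2) -> caps B=0 W=0
Move 3: B@(1,3) -> caps B=0 W=0
Move 4: W@(3,3) -> caps B=0 W=0
Move 5: B@(1,0) -> caps B=0 W=0
Move 6: W@(1,1) -> caps B=0 W=0
Move 7: B@(2,3) -> caps B=0 W=0
Move 8: W@(2,2) -> caps B=0 W=0
Move 9: B@(3,2) -> caps B=1 W=0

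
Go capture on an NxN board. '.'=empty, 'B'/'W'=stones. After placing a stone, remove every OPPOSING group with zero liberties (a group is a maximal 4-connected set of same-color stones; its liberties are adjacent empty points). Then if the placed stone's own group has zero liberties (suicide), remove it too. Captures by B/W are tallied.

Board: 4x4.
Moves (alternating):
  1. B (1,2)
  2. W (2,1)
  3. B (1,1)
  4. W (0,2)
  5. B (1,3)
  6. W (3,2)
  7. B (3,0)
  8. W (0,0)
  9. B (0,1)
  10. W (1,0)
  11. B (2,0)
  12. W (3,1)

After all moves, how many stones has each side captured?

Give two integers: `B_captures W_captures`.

Move 1: B@(1,2) -> caps B=0 W=0
Move 2: W@(2,1) -> caps B=0 W=0
Move 3: B@(1,1) -> caps B=0 W=0
Move 4: W@(0,2) -> caps B=0 W=0
Move 5: B@(1,3) -> caps B=0 W=0
Move 6: W@(3,2) -> caps B=0 W=0
Move 7: B@(3,0) -> caps B=0 W=0
Move 8: W@(0,0) -> caps B=0 W=0
Move 9: B@(0,1) -> caps B=0 W=0
Move 10: W@(1,0) -> caps B=0 W=0
Move 11: B@(2,0) -> caps B=2 W=0
Move 12: W@(3,1) -> caps B=2 W=0

Answer: 2 0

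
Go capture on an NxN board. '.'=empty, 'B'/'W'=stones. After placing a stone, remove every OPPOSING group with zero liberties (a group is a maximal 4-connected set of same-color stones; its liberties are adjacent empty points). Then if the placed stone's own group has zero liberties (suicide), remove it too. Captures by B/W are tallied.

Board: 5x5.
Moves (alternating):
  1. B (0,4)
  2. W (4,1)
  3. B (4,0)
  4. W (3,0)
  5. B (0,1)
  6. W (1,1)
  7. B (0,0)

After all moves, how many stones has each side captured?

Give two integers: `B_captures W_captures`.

Answer: 0 1

Derivation:
Move 1: B@(0,4) -> caps B=0 W=0
Move 2: W@(4,1) -> caps B=0 W=0
Move 3: B@(4,0) -> caps B=0 W=0
Move 4: W@(3,0) -> caps B=0 W=1
Move 5: B@(0,1) -> caps B=0 W=1
Move 6: W@(1,1) -> caps B=0 W=1
Move 7: B@(0,0) -> caps B=0 W=1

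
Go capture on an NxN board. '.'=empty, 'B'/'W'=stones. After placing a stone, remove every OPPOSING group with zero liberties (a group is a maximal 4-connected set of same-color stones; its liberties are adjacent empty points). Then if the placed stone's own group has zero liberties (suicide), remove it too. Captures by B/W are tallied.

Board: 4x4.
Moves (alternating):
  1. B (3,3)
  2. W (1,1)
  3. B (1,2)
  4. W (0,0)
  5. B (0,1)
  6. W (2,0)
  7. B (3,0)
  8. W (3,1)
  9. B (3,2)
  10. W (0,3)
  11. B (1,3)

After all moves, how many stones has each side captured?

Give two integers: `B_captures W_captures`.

Answer: 0 1

Derivation:
Move 1: B@(3,3) -> caps B=0 W=0
Move 2: W@(1,1) -> caps B=0 W=0
Move 3: B@(1,2) -> caps B=0 W=0
Move 4: W@(0,0) -> caps B=0 W=0
Move 5: B@(0,1) -> caps B=0 W=0
Move 6: W@(2,0) -> caps B=0 W=0
Move 7: B@(3,0) -> caps B=0 W=0
Move 8: W@(3,1) -> caps B=0 W=1
Move 9: B@(3,2) -> caps B=0 W=1
Move 10: W@(0,3) -> caps B=0 W=1
Move 11: B@(1,3) -> caps B=0 W=1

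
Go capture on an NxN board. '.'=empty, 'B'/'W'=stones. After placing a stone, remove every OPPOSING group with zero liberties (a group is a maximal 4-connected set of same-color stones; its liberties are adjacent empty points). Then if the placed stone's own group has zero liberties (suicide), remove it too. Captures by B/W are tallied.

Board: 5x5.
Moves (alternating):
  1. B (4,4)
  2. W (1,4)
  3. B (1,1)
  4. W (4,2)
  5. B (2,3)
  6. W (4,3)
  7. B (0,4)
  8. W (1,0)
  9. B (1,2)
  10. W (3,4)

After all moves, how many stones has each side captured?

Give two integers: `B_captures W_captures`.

Answer: 0 1

Derivation:
Move 1: B@(4,4) -> caps B=0 W=0
Move 2: W@(1,4) -> caps B=0 W=0
Move 3: B@(1,1) -> caps B=0 W=0
Move 4: W@(4,2) -> caps B=0 W=0
Move 5: B@(2,3) -> caps B=0 W=0
Move 6: W@(4,3) -> caps B=0 W=0
Move 7: B@(0,4) -> caps B=0 W=0
Move 8: W@(1,0) -> caps B=0 W=0
Move 9: B@(1,2) -> caps B=0 W=0
Move 10: W@(3,4) -> caps B=0 W=1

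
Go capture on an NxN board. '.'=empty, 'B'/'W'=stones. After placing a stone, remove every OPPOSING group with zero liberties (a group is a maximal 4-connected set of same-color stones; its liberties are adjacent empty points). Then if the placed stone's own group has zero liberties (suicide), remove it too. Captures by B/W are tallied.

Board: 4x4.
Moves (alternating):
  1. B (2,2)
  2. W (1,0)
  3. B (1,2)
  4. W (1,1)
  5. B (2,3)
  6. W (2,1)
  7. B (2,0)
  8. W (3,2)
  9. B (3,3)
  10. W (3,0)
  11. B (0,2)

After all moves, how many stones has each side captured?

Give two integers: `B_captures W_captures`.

Move 1: B@(2,2) -> caps B=0 W=0
Move 2: W@(1,0) -> caps B=0 W=0
Move 3: B@(1,2) -> caps B=0 W=0
Move 4: W@(1,1) -> caps B=0 W=0
Move 5: B@(2,3) -> caps B=0 W=0
Move 6: W@(2,1) -> caps B=0 W=0
Move 7: B@(2,0) -> caps B=0 W=0
Move 8: W@(3,2) -> caps B=0 W=0
Move 9: B@(3,3) -> caps B=0 W=0
Move 10: W@(3,0) -> caps B=0 W=1
Move 11: B@(0,2) -> caps B=0 W=1

Answer: 0 1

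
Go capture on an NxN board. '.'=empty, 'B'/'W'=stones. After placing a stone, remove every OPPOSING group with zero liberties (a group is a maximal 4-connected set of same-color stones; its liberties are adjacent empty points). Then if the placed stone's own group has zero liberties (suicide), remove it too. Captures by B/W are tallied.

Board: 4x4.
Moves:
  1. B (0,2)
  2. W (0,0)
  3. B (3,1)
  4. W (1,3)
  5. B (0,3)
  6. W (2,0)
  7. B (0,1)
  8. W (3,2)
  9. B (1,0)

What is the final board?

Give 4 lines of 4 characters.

Move 1: B@(0,2) -> caps B=0 W=0
Move 2: W@(0,0) -> caps B=0 W=0
Move 3: B@(3,1) -> caps B=0 W=0
Move 4: W@(1,3) -> caps B=0 W=0
Move 5: B@(0,3) -> caps B=0 W=0
Move 6: W@(2,0) -> caps B=0 W=0
Move 7: B@(0,1) -> caps B=0 W=0
Move 8: W@(3,2) -> caps B=0 W=0
Move 9: B@(1,0) -> caps B=1 W=0

Answer: .BBB
B..W
W...
.BW.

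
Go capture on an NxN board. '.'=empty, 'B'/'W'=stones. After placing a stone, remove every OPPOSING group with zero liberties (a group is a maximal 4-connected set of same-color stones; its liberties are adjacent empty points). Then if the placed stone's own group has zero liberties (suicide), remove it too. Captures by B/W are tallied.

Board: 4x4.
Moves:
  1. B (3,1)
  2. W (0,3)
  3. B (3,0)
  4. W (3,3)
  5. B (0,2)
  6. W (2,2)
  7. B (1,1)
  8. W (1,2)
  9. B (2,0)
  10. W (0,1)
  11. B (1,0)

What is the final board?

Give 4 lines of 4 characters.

Move 1: B@(3,1) -> caps B=0 W=0
Move 2: W@(0,3) -> caps B=0 W=0
Move 3: B@(3,0) -> caps B=0 W=0
Move 4: W@(3,3) -> caps B=0 W=0
Move 5: B@(0,2) -> caps B=0 W=0
Move 6: W@(2,2) -> caps B=0 W=0
Move 7: B@(1,1) -> caps B=0 W=0
Move 8: W@(1,2) -> caps B=0 W=0
Move 9: B@(2,0) -> caps B=0 W=0
Move 10: W@(0,1) -> caps B=0 W=1
Move 11: B@(1,0) -> caps B=0 W=1

Answer: .W.W
BBW.
B.W.
BB.W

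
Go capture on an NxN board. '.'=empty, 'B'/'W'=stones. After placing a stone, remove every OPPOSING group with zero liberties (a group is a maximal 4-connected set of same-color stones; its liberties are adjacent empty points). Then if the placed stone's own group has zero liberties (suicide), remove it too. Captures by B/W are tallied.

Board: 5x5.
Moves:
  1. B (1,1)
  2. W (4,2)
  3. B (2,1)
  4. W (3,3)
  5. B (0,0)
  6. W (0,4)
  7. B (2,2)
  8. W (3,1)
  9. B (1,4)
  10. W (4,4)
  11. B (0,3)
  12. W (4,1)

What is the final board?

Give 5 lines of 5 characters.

Answer: B..B.
.B..B
.BB..
.W.W.
.WW.W

Derivation:
Move 1: B@(1,1) -> caps B=0 W=0
Move 2: W@(4,2) -> caps B=0 W=0
Move 3: B@(2,1) -> caps B=0 W=0
Move 4: W@(3,3) -> caps B=0 W=0
Move 5: B@(0,0) -> caps B=0 W=0
Move 6: W@(0,4) -> caps B=0 W=0
Move 7: B@(2,2) -> caps B=0 W=0
Move 8: W@(3,1) -> caps B=0 W=0
Move 9: B@(1,4) -> caps B=0 W=0
Move 10: W@(4,4) -> caps B=0 W=0
Move 11: B@(0,3) -> caps B=1 W=0
Move 12: W@(4,1) -> caps B=1 W=0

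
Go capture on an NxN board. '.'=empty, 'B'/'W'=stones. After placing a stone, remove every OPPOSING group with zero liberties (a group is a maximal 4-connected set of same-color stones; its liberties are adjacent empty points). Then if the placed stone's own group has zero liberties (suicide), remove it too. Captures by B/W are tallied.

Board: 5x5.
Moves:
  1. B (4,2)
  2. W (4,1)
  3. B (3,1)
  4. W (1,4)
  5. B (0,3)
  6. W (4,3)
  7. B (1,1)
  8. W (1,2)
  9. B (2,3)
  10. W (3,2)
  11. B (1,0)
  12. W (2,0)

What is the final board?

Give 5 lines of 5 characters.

Answer: ...B.
BBW.W
W..B.
.BW..
.W.W.

Derivation:
Move 1: B@(4,2) -> caps B=0 W=0
Move 2: W@(4,1) -> caps B=0 W=0
Move 3: B@(3,1) -> caps B=0 W=0
Move 4: W@(1,4) -> caps B=0 W=0
Move 5: B@(0,3) -> caps B=0 W=0
Move 6: W@(4,3) -> caps B=0 W=0
Move 7: B@(1,1) -> caps B=0 W=0
Move 8: W@(1,2) -> caps B=0 W=0
Move 9: B@(2,3) -> caps B=0 W=0
Move 10: W@(3,2) -> caps B=0 W=1
Move 11: B@(1,0) -> caps B=0 W=1
Move 12: W@(2,0) -> caps B=0 W=1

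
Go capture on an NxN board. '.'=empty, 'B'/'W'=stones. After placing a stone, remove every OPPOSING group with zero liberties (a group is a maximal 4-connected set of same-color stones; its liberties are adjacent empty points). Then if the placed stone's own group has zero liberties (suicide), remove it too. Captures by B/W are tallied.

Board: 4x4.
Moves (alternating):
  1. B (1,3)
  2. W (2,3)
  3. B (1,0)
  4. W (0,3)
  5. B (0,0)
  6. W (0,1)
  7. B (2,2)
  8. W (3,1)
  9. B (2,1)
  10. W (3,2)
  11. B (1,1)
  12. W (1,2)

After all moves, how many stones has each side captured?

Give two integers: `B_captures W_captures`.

Answer: 0 1

Derivation:
Move 1: B@(1,3) -> caps B=0 W=0
Move 2: W@(2,3) -> caps B=0 W=0
Move 3: B@(1,0) -> caps B=0 W=0
Move 4: W@(0,3) -> caps B=0 W=0
Move 5: B@(0,0) -> caps B=0 W=0
Move 6: W@(0,1) -> caps B=0 W=0
Move 7: B@(2,2) -> caps B=0 W=0
Move 8: W@(3,1) -> caps B=0 W=0
Move 9: B@(2,1) -> caps B=0 W=0
Move 10: W@(3,2) -> caps B=0 W=0
Move 11: B@(1,1) -> caps B=0 W=0
Move 12: W@(1,2) -> caps B=0 W=1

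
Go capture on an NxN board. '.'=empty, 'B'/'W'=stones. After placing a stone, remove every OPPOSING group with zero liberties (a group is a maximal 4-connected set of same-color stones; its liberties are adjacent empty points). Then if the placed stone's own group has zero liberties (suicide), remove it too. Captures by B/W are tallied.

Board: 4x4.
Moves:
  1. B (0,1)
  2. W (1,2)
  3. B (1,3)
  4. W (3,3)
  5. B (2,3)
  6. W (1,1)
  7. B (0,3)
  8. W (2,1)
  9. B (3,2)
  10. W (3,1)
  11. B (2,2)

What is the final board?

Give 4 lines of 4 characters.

Answer: .B.B
.WWB
.WBB
.WB.

Derivation:
Move 1: B@(0,1) -> caps B=0 W=0
Move 2: W@(1,2) -> caps B=0 W=0
Move 3: B@(1,3) -> caps B=0 W=0
Move 4: W@(3,3) -> caps B=0 W=0
Move 5: B@(2,3) -> caps B=0 W=0
Move 6: W@(1,1) -> caps B=0 W=0
Move 7: B@(0,3) -> caps B=0 W=0
Move 8: W@(2,1) -> caps B=0 W=0
Move 9: B@(3,2) -> caps B=1 W=0
Move 10: W@(3,1) -> caps B=1 W=0
Move 11: B@(2,2) -> caps B=1 W=0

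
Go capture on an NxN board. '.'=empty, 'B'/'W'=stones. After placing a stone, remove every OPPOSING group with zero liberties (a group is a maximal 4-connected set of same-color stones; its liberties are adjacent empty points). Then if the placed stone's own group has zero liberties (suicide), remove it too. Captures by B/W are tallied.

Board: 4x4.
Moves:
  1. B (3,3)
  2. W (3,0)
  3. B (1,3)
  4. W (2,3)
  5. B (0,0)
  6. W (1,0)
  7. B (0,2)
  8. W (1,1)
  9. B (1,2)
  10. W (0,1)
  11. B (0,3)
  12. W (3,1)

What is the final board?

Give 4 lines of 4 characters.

Answer: .WBB
WWBB
...W
WW.B

Derivation:
Move 1: B@(3,3) -> caps B=0 W=0
Move 2: W@(3,0) -> caps B=0 W=0
Move 3: B@(1,3) -> caps B=0 W=0
Move 4: W@(2,3) -> caps B=0 W=0
Move 5: B@(0,0) -> caps B=0 W=0
Move 6: W@(1,0) -> caps B=0 W=0
Move 7: B@(0,2) -> caps B=0 W=0
Move 8: W@(1,1) -> caps B=0 W=0
Move 9: B@(1,2) -> caps B=0 W=0
Move 10: W@(0,1) -> caps B=0 W=1
Move 11: B@(0,3) -> caps B=0 W=1
Move 12: W@(3,1) -> caps B=0 W=1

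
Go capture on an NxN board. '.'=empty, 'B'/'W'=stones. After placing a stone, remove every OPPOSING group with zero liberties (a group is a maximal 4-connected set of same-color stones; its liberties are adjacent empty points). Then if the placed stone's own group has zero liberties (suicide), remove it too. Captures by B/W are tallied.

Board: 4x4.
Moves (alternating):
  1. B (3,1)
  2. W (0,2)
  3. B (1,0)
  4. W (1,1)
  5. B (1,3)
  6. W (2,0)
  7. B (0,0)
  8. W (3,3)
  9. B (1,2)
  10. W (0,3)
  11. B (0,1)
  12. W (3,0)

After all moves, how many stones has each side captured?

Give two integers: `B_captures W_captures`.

Move 1: B@(3,1) -> caps B=0 W=0
Move 2: W@(0,2) -> caps B=0 W=0
Move 3: B@(1,0) -> caps B=0 W=0
Move 4: W@(1,1) -> caps B=0 W=0
Move 5: B@(1,3) -> caps B=0 W=0
Move 6: W@(2,0) -> caps B=0 W=0
Move 7: B@(0,0) -> caps B=0 W=0
Move 8: W@(3,3) -> caps B=0 W=0
Move 9: B@(1,2) -> caps B=0 W=0
Move 10: W@(0,3) -> caps B=0 W=0
Move 11: B@(0,1) -> caps B=2 W=0
Move 12: W@(3,0) -> caps B=2 W=0

Answer: 2 0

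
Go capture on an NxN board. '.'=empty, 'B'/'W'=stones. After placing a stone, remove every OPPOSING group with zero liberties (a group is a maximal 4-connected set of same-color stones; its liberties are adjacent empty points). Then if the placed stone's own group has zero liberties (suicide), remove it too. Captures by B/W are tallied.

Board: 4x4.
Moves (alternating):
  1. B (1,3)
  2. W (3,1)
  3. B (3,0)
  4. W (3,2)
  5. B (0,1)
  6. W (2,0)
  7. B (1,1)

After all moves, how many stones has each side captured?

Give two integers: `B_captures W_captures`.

Move 1: B@(1,3) -> caps B=0 W=0
Move 2: W@(3,1) -> caps B=0 W=0
Move 3: B@(3,0) -> caps B=0 W=0
Move 4: W@(3,2) -> caps B=0 W=0
Move 5: B@(0,1) -> caps B=0 W=0
Move 6: W@(2,0) -> caps B=0 W=1
Move 7: B@(1,1) -> caps B=0 W=1

Answer: 0 1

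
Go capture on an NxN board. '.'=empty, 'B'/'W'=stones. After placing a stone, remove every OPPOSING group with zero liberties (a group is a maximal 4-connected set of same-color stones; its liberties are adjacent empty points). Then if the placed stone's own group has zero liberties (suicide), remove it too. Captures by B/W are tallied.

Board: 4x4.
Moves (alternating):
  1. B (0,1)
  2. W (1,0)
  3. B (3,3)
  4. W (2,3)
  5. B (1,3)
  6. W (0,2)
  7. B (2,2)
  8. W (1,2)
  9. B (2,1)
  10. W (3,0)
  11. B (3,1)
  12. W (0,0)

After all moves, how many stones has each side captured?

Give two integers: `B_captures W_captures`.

Move 1: B@(0,1) -> caps B=0 W=0
Move 2: W@(1,0) -> caps B=0 W=0
Move 3: B@(3,3) -> caps B=0 W=0
Move 4: W@(2,3) -> caps B=0 W=0
Move 5: B@(1,3) -> caps B=0 W=0
Move 6: W@(0,2) -> caps B=0 W=0
Move 7: B@(2,2) -> caps B=1 W=0
Move 8: W@(1,2) -> caps B=1 W=0
Move 9: B@(2,1) -> caps B=1 W=0
Move 10: W@(3,0) -> caps B=1 W=0
Move 11: B@(3,1) -> caps B=1 W=0
Move 12: W@(0,0) -> caps B=1 W=0

Answer: 1 0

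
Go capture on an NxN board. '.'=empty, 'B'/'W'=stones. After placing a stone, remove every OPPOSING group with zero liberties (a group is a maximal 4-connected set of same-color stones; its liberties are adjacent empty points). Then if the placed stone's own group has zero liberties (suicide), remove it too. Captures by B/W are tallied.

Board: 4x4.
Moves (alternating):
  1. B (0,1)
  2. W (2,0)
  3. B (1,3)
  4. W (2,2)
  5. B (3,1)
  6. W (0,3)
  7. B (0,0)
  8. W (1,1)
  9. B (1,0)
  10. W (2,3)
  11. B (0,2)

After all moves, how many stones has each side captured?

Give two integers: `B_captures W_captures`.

Answer: 1 0

Derivation:
Move 1: B@(0,1) -> caps B=0 W=0
Move 2: W@(2,0) -> caps B=0 W=0
Move 3: B@(1,3) -> caps B=0 W=0
Move 4: W@(2,2) -> caps B=0 W=0
Move 5: B@(3,1) -> caps B=0 W=0
Move 6: W@(0,3) -> caps B=0 W=0
Move 7: B@(0,0) -> caps B=0 W=0
Move 8: W@(1,1) -> caps B=0 W=0
Move 9: B@(1,0) -> caps B=0 W=0
Move 10: W@(2,3) -> caps B=0 W=0
Move 11: B@(0,2) -> caps B=1 W=0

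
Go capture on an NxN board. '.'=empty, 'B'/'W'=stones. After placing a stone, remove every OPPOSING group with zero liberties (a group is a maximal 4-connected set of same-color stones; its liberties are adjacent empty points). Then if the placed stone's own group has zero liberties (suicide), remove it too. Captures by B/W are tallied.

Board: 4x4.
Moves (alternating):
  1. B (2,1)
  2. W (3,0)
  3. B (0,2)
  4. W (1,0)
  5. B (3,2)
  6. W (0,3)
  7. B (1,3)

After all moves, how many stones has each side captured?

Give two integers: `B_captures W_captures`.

Move 1: B@(2,1) -> caps B=0 W=0
Move 2: W@(3,0) -> caps B=0 W=0
Move 3: B@(0,2) -> caps B=0 W=0
Move 4: W@(1,0) -> caps B=0 W=0
Move 5: B@(3,2) -> caps B=0 W=0
Move 6: W@(0,3) -> caps B=0 W=0
Move 7: B@(1,3) -> caps B=1 W=0

Answer: 1 0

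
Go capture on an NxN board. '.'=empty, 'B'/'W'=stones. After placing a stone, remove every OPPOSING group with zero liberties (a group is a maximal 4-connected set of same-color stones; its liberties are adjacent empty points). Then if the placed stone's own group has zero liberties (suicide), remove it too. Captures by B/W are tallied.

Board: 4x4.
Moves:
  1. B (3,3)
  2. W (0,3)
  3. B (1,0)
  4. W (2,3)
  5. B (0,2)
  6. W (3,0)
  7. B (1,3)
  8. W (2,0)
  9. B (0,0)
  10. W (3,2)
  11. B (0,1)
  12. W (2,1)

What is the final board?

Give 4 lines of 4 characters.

Move 1: B@(3,3) -> caps B=0 W=0
Move 2: W@(0,3) -> caps B=0 W=0
Move 3: B@(1,0) -> caps B=0 W=0
Move 4: W@(2,3) -> caps B=0 W=0
Move 5: B@(0,2) -> caps B=0 W=0
Move 6: W@(3,0) -> caps B=0 W=0
Move 7: B@(1,3) -> caps B=1 W=0
Move 8: W@(2,0) -> caps B=1 W=0
Move 9: B@(0,0) -> caps B=1 W=0
Move 10: W@(3,2) -> caps B=1 W=1
Move 11: B@(0,1) -> caps B=1 W=1
Move 12: W@(2,1) -> caps B=1 W=1

Answer: BBB.
B..B
WW.W
W.W.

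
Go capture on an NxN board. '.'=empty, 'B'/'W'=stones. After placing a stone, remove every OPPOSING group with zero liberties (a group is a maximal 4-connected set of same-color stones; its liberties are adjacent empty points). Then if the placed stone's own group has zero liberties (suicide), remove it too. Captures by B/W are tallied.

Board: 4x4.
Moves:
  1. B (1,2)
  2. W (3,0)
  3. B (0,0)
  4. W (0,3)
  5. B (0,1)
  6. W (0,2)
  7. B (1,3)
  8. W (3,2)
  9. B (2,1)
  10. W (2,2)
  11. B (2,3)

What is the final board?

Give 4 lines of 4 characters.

Move 1: B@(1,2) -> caps B=0 W=0
Move 2: W@(3,0) -> caps B=0 W=0
Move 3: B@(0,0) -> caps B=0 W=0
Move 4: W@(0,3) -> caps B=0 W=0
Move 5: B@(0,1) -> caps B=0 W=0
Move 6: W@(0,2) -> caps B=0 W=0
Move 7: B@(1,3) -> caps B=2 W=0
Move 8: W@(3,2) -> caps B=2 W=0
Move 9: B@(2,1) -> caps B=2 W=0
Move 10: W@(2,2) -> caps B=2 W=0
Move 11: B@(2,3) -> caps B=2 W=0

Answer: BB..
..BB
.BWB
W.W.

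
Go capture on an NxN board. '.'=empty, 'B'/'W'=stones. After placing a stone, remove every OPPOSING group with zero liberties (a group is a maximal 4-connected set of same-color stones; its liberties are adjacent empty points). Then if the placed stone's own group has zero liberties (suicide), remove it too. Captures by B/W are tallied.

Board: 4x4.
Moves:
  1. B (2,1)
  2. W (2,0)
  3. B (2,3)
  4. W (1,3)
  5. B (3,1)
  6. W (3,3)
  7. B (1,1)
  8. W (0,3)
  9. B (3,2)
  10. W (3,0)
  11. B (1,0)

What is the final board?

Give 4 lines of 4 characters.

Answer: ...W
BB.W
.B.B
.BB.

Derivation:
Move 1: B@(2,1) -> caps B=0 W=0
Move 2: W@(2,0) -> caps B=0 W=0
Move 3: B@(2,3) -> caps B=0 W=0
Move 4: W@(1,3) -> caps B=0 W=0
Move 5: B@(3,1) -> caps B=0 W=0
Move 6: W@(3,3) -> caps B=0 W=0
Move 7: B@(1,1) -> caps B=0 W=0
Move 8: W@(0,3) -> caps B=0 W=0
Move 9: B@(3,2) -> caps B=1 W=0
Move 10: W@(3,0) -> caps B=1 W=0
Move 11: B@(1,0) -> caps B=3 W=0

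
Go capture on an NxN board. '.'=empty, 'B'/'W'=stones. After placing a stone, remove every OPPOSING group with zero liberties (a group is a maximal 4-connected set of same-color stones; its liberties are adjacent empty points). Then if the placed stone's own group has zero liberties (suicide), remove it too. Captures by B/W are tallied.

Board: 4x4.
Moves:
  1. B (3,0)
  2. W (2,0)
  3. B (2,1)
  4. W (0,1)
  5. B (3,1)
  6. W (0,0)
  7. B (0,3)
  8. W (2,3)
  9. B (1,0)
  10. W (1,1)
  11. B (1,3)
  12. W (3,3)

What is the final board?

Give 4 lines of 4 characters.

Answer: WW.B
BW.B
.B.W
BB.W

Derivation:
Move 1: B@(3,0) -> caps B=0 W=0
Move 2: W@(2,0) -> caps B=0 W=0
Move 3: B@(2,1) -> caps B=0 W=0
Move 4: W@(0,1) -> caps B=0 W=0
Move 5: B@(3,1) -> caps B=0 W=0
Move 6: W@(0,0) -> caps B=0 W=0
Move 7: B@(0,3) -> caps B=0 W=0
Move 8: W@(2,3) -> caps B=0 W=0
Move 9: B@(1,0) -> caps B=1 W=0
Move 10: W@(1,1) -> caps B=1 W=0
Move 11: B@(1,3) -> caps B=1 W=0
Move 12: W@(3,3) -> caps B=1 W=0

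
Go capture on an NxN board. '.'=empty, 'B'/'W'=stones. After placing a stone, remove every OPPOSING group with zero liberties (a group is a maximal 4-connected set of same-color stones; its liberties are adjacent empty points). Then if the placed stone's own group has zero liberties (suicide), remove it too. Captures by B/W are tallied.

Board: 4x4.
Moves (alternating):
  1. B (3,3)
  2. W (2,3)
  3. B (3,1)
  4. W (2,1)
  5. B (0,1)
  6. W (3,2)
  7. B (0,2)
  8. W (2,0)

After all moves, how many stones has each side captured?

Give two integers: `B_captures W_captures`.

Answer: 0 1

Derivation:
Move 1: B@(3,3) -> caps B=0 W=0
Move 2: W@(2,3) -> caps B=0 W=0
Move 3: B@(3,1) -> caps B=0 W=0
Move 4: W@(2,1) -> caps B=0 W=0
Move 5: B@(0,1) -> caps B=0 W=0
Move 6: W@(3,2) -> caps B=0 W=1
Move 7: B@(0,2) -> caps B=0 W=1
Move 8: W@(2,0) -> caps B=0 W=1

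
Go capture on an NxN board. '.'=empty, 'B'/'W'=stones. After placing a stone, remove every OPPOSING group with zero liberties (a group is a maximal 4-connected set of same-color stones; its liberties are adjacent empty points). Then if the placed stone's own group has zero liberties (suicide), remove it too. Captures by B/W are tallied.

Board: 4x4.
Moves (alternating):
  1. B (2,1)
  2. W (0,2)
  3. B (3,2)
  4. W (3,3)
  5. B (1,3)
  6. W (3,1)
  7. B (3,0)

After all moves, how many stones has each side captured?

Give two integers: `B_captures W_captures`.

Move 1: B@(2,1) -> caps B=0 W=0
Move 2: W@(0,2) -> caps B=0 W=0
Move 3: B@(3,2) -> caps B=0 W=0
Move 4: W@(3,3) -> caps B=0 W=0
Move 5: B@(1,3) -> caps B=0 W=0
Move 6: W@(3,1) -> caps B=0 W=0
Move 7: B@(3,0) -> caps B=1 W=0

Answer: 1 0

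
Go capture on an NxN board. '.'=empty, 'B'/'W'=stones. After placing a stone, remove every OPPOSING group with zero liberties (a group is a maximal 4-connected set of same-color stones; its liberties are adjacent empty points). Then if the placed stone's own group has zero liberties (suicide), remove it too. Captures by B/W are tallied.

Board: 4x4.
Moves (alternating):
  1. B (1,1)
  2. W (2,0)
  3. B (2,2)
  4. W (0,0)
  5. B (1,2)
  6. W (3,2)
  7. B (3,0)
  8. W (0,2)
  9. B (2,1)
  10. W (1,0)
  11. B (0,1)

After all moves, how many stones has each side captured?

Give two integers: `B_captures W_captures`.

Move 1: B@(1,1) -> caps B=0 W=0
Move 2: W@(2,0) -> caps B=0 W=0
Move 3: B@(2,2) -> caps B=0 W=0
Move 4: W@(0,0) -> caps B=0 W=0
Move 5: B@(1,2) -> caps B=0 W=0
Move 6: W@(3,2) -> caps B=0 W=0
Move 7: B@(3,0) -> caps B=0 W=0
Move 8: W@(0,2) -> caps B=0 W=0
Move 9: B@(2,1) -> caps B=0 W=0
Move 10: W@(1,0) -> caps B=0 W=0
Move 11: B@(0,1) -> caps B=3 W=0

Answer: 3 0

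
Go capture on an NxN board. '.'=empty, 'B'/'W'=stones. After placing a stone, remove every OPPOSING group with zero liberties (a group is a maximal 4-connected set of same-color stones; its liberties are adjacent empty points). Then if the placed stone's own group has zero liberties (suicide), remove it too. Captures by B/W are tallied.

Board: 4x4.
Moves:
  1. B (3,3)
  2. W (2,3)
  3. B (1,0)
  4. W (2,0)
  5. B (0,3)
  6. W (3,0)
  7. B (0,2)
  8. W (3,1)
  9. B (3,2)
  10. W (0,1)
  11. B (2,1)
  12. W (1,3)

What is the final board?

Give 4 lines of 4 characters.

Move 1: B@(3,3) -> caps B=0 W=0
Move 2: W@(2,3) -> caps B=0 W=0
Move 3: B@(1,0) -> caps B=0 W=0
Move 4: W@(2,0) -> caps B=0 W=0
Move 5: B@(0,3) -> caps B=0 W=0
Move 6: W@(3,0) -> caps B=0 W=0
Move 7: B@(0,2) -> caps B=0 W=0
Move 8: W@(3,1) -> caps B=0 W=0
Move 9: B@(3,2) -> caps B=0 W=0
Move 10: W@(0,1) -> caps B=0 W=0
Move 11: B@(2,1) -> caps B=3 W=0
Move 12: W@(1,3) -> caps B=3 W=0

Answer: .WBB
B..W
.B.W
..BB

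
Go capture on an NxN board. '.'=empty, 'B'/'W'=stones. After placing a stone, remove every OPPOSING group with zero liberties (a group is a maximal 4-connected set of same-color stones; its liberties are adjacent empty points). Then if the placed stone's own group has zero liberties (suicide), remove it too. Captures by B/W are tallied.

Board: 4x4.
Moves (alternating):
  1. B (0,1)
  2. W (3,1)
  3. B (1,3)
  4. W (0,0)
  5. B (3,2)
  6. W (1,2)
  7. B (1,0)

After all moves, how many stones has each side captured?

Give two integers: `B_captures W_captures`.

Move 1: B@(0,1) -> caps B=0 W=0
Move 2: W@(3,1) -> caps B=0 W=0
Move 3: B@(1,3) -> caps B=0 W=0
Move 4: W@(0,0) -> caps B=0 W=0
Move 5: B@(3,2) -> caps B=0 W=0
Move 6: W@(1,2) -> caps B=0 W=0
Move 7: B@(1,0) -> caps B=1 W=0

Answer: 1 0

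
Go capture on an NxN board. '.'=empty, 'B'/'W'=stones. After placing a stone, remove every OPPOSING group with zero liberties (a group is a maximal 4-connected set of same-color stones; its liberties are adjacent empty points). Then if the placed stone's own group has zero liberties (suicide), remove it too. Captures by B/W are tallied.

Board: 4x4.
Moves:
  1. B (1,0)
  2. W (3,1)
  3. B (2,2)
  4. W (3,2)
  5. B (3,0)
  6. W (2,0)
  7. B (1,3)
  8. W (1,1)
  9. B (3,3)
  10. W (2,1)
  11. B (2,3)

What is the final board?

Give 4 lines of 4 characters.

Answer: ....
BW.B
WWBB
.WWB

Derivation:
Move 1: B@(1,0) -> caps B=0 W=0
Move 2: W@(3,1) -> caps B=0 W=0
Move 3: B@(2,2) -> caps B=0 W=0
Move 4: W@(3,2) -> caps B=0 W=0
Move 5: B@(3,0) -> caps B=0 W=0
Move 6: W@(2,0) -> caps B=0 W=1
Move 7: B@(1,3) -> caps B=0 W=1
Move 8: W@(1,1) -> caps B=0 W=1
Move 9: B@(3,3) -> caps B=0 W=1
Move 10: W@(2,1) -> caps B=0 W=1
Move 11: B@(2,3) -> caps B=0 W=1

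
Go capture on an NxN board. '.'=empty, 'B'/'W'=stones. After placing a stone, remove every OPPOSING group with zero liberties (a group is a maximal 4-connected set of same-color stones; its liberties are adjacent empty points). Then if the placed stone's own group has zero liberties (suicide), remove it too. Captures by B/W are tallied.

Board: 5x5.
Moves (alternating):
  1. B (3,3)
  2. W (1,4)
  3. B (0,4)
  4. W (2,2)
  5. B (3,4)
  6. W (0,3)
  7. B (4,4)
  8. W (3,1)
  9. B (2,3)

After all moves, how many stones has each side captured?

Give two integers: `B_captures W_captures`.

Answer: 0 1

Derivation:
Move 1: B@(3,3) -> caps B=0 W=0
Move 2: W@(1,4) -> caps B=0 W=0
Move 3: B@(0,4) -> caps B=0 W=0
Move 4: W@(2,2) -> caps B=0 W=0
Move 5: B@(3,4) -> caps B=0 W=0
Move 6: W@(0,3) -> caps B=0 W=1
Move 7: B@(4,4) -> caps B=0 W=1
Move 8: W@(3,1) -> caps B=0 W=1
Move 9: B@(2,3) -> caps B=0 W=1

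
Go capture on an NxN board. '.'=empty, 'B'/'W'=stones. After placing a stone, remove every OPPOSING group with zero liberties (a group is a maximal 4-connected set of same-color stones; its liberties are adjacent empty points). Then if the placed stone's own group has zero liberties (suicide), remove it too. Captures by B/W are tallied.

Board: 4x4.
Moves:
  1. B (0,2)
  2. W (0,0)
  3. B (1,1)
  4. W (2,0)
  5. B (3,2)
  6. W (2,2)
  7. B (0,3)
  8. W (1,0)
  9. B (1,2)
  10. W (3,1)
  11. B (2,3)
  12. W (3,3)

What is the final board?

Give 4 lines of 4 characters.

Answer: W.BB
WBB.
W.WB
.W.W

Derivation:
Move 1: B@(0,2) -> caps B=0 W=0
Move 2: W@(0,0) -> caps B=0 W=0
Move 3: B@(1,1) -> caps B=0 W=0
Move 4: W@(2,0) -> caps B=0 W=0
Move 5: B@(3,2) -> caps B=0 W=0
Move 6: W@(2,2) -> caps B=0 W=0
Move 7: B@(0,3) -> caps B=0 W=0
Move 8: W@(1,0) -> caps B=0 W=0
Move 9: B@(1,2) -> caps B=0 W=0
Move 10: W@(3,1) -> caps B=0 W=0
Move 11: B@(2,3) -> caps B=0 W=0
Move 12: W@(3,3) -> caps B=0 W=1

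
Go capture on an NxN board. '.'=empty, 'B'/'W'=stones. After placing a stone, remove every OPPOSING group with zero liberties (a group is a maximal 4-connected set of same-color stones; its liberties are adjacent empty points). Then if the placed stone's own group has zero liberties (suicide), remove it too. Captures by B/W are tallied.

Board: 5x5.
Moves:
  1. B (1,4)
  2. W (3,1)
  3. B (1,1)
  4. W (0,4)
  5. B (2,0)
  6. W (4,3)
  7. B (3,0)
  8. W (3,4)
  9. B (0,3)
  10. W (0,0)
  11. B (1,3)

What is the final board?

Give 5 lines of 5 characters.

Move 1: B@(1,4) -> caps B=0 W=0
Move 2: W@(3,1) -> caps B=0 W=0
Move 3: B@(1,1) -> caps B=0 W=0
Move 4: W@(0,4) -> caps B=0 W=0
Move 5: B@(2,0) -> caps B=0 W=0
Move 6: W@(4,3) -> caps B=0 W=0
Move 7: B@(3,0) -> caps B=0 W=0
Move 8: W@(3,4) -> caps B=0 W=0
Move 9: B@(0,3) -> caps B=1 W=0
Move 10: W@(0,0) -> caps B=1 W=0
Move 11: B@(1,3) -> caps B=1 W=0

Answer: W..B.
.B.BB
B....
BW..W
...W.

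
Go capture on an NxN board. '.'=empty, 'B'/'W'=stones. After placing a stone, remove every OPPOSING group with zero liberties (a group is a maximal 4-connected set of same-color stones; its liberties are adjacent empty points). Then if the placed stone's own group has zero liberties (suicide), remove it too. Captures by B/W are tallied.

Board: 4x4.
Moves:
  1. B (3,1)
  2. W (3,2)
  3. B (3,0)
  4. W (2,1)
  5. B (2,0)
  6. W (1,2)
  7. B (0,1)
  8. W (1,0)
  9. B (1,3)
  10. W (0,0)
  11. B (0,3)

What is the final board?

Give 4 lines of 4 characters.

Answer: WB.B
W.WB
.W..
..W.

Derivation:
Move 1: B@(3,1) -> caps B=0 W=0
Move 2: W@(3,2) -> caps B=0 W=0
Move 3: B@(3,0) -> caps B=0 W=0
Move 4: W@(2,1) -> caps B=0 W=0
Move 5: B@(2,0) -> caps B=0 W=0
Move 6: W@(1,2) -> caps B=0 W=0
Move 7: B@(0,1) -> caps B=0 W=0
Move 8: W@(1,0) -> caps B=0 W=3
Move 9: B@(1,3) -> caps B=0 W=3
Move 10: W@(0,0) -> caps B=0 W=3
Move 11: B@(0,3) -> caps B=0 W=3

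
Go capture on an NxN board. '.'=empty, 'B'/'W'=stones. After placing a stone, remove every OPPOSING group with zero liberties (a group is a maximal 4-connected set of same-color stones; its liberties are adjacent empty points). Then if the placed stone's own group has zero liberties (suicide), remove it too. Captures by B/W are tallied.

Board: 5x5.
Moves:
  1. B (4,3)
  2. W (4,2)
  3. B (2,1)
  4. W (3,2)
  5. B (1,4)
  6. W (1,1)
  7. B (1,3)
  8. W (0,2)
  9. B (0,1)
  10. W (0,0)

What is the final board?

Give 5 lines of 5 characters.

Move 1: B@(4,3) -> caps B=0 W=0
Move 2: W@(4,2) -> caps B=0 W=0
Move 3: B@(2,1) -> caps B=0 W=0
Move 4: W@(3,2) -> caps B=0 W=0
Move 5: B@(1,4) -> caps B=0 W=0
Move 6: W@(1,1) -> caps B=0 W=0
Move 7: B@(1,3) -> caps B=0 W=0
Move 8: W@(0,2) -> caps B=0 W=0
Move 9: B@(0,1) -> caps B=0 W=0
Move 10: W@(0,0) -> caps B=0 W=1

Answer: W.W..
.W.BB
.B...
..W..
..WB.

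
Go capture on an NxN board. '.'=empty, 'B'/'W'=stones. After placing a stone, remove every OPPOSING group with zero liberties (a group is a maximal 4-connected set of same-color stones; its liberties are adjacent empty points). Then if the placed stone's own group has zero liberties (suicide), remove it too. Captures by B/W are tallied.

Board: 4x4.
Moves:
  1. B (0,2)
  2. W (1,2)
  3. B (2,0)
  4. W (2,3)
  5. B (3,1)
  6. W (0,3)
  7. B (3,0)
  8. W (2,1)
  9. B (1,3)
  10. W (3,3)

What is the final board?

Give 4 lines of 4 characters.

Answer: ..B.
..WB
BW.W
BB.W

Derivation:
Move 1: B@(0,2) -> caps B=0 W=0
Move 2: W@(1,2) -> caps B=0 W=0
Move 3: B@(2,0) -> caps B=0 W=0
Move 4: W@(2,3) -> caps B=0 W=0
Move 5: B@(3,1) -> caps B=0 W=0
Move 6: W@(0,3) -> caps B=0 W=0
Move 7: B@(3,0) -> caps B=0 W=0
Move 8: W@(2,1) -> caps B=0 W=0
Move 9: B@(1,3) -> caps B=1 W=0
Move 10: W@(3,3) -> caps B=1 W=0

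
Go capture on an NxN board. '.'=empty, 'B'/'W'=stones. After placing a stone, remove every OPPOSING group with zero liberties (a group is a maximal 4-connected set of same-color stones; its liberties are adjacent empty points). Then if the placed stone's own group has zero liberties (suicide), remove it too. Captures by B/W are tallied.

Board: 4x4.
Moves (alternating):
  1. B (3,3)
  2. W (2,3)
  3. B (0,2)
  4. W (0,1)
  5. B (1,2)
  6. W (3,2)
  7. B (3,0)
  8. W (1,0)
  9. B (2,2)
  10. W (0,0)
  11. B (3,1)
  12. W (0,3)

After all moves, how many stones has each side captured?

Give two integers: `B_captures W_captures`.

Answer: 0 1

Derivation:
Move 1: B@(3,3) -> caps B=0 W=0
Move 2: W@(2,3) -> caps B=0 W=0
Move 3: B@(0,2) -> caps B=0 W=0
Move 4: W@(0,1) -> caps B=0 W=0
Move 5: B@(1,2) -> caps B=0 W=0
Move 6: W@(3,2) -> caps B=0 W=1
Move 7: B@(3,0) -> caps B=0 W=1
Move 8: W@(1,0) -> caps B=0 W=1
Move 9: B@(2,2) -> caps B=0 W=1
Move 10: W@(0,0) -> caps B=0 W=1
Move 11: B@(3,1) -> caps B=0 W=1
Move 12: W@(0,3) -> caps B=0 W=1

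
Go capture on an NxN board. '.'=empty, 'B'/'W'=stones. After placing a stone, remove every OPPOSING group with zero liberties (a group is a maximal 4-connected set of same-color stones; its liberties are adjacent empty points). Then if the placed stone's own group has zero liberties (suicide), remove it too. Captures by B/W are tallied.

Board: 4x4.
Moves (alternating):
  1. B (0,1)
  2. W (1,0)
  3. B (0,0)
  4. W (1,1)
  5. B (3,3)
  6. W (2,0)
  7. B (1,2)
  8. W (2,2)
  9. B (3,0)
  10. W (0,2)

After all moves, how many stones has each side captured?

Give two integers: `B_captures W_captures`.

Move 1: B@(0,1) -> caps B=0 W=0
Move 2: W@(1,0) -> caps B=0 W=0
Move 3: B@(0,0) -> caps B=0 W=0
Move 4: W@(1,1) -> caps B=0 W=0
Move 5: B@(3,3) -> caps B=0 W=0
Move 6: W@(2,0) -> caps B=0 W=0
Move 7: B@(1,2) -> caps B=0 W=0
Move 8: W@(2,2) -> caps B=0 W=0
Move 9: B@(3,0) -> caps B=0 W=0
Move 10: W@(0,2) -> caps B=0 W=2

Answer: 0 2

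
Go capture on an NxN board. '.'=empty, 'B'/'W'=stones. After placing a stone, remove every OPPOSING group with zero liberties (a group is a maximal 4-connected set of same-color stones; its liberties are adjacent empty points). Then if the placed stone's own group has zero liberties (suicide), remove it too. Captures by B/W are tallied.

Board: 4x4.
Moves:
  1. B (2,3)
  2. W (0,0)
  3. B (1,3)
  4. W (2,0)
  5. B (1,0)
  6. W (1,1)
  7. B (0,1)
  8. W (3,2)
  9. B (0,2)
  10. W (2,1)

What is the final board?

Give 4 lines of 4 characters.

Move 1: B@(2,3) -> caps B=0 W=0
Move 2: W@(0,0) -> caps B=0 W=0
Move 3: B@(1,3) -> caps B=0 W=0
Move 4: W@(2,0) -> caps B=0 W=0
Move 5: B@(1,0) -> caps B=0 W=0
Move 6: W@(1,1) -> caps B=0 W=1
Move 7: B@(0,1) -> caps B=0 W=1
Move 8: W@(3,2) -> caps B=0 W=1
Move 9: B@(0,2) -> caps B=0 W=1
Move 10: W@(2,1) -> caps B=0 W=1

Answer: WBB.
.W.B
WW.B
..W.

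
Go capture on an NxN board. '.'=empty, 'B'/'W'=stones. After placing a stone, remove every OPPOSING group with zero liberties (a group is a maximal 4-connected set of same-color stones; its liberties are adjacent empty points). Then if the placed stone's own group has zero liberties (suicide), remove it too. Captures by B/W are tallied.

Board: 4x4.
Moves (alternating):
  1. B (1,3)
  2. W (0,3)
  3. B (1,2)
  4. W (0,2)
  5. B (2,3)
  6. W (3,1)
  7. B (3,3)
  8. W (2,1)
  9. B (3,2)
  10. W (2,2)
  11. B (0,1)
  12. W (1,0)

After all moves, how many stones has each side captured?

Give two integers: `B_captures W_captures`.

Answer: 2 0

Derivation:
Move 1: B@(1,3) -> caps B=0 W=0
Move 2: W@(0,3) -> caps B=0 W=0
Move 3: B@(1,2) -> caps B=0 W=0
Move 4: W@(0,2) -> caps B=0 W=0
Move 5: B@(2,3) -> caps B=0 W=0
Move 6: W@(3,1) -> caps B=0 W=0
Move 7: B@(3,3) -> caps B=0 W=0
Move 8: W@(2,1) -> caps B=0 W=0
Move 9: B@(3,2) -> caps B=0 W=0
Move 10: W@(2,2) -> caps B=0 W=0
Move 11: B@(0,1) -> caps B=2 W=0
Move 12: W@(1,0) -> caps B=2 W=0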